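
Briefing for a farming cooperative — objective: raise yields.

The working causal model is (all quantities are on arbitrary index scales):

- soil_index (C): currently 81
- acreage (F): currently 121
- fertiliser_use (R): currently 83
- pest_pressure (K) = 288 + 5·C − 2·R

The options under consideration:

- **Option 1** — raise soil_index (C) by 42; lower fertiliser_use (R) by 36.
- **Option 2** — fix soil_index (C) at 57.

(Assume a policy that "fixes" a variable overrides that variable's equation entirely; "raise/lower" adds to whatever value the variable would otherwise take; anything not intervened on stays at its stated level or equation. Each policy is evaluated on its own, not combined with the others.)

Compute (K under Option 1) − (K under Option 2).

Option 1 (C + 42, R − 36):
  C = 81 + 42 = 123
  R = 83 − 36 = 47
  K = 288 + 5·123 − 2·47 = 809
Option 2 (C := 57):
  C = 57
  R = 83
  K = 288 + 5·57 − 2·83 = 407
K: 809 − 407 = 402

402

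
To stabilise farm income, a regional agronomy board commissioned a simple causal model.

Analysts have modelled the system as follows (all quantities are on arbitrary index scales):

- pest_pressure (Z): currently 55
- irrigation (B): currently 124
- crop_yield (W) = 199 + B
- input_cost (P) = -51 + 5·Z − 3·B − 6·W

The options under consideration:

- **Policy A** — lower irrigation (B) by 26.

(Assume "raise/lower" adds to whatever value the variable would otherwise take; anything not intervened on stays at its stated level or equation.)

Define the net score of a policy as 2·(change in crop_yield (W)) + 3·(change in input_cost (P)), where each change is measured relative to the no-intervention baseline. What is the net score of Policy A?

650

Baseline:
  Z = 55
  B = 124
  W = 199 + 124 = 323
  P = -51 + 5·55 − 3·124 − 6·323 = -2086
Policy A (B − 26):
  Z = 55
  B = 124 − 26 = 98
  W = 199 + 98 = 297
  P = -51 + 5·55 − 3·98 − 6·297 = -1852
ΔW = 297 − 323 = -26; ΔP = -1852 − (-2086) = 234
Score = 2·(-26) + 3·234 = 650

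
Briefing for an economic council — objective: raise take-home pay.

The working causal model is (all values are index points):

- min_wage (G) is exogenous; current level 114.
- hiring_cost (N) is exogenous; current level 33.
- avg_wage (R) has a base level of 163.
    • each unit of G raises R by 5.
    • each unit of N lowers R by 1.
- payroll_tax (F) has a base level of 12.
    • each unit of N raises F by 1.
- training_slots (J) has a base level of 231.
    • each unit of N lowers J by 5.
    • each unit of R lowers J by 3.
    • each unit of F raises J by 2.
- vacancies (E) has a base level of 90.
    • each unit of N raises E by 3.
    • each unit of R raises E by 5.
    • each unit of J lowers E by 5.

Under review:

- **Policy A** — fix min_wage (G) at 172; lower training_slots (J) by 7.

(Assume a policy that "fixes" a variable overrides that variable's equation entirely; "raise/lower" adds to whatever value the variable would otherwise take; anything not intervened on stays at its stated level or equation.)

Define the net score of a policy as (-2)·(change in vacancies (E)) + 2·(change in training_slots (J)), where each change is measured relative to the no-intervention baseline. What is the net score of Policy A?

-13424

Baseline:
  G = 114
  N = 33
  R = 163 + 5·114 − 33 = 700
  F = 12 + 33 = 45
  J = 231 − 5·33 − 3·700 + 2·45 = -1944
  E = 90 + 3·33 + 5·700 − 5·(-1944) = 13409
Policy A (G := 172, J − 7):
  G = 172
  N = 33
  R = 163 + 5·172 − 33 = 990
  F = 12 + 33 = 45
  J = 231 − 5·33 − 3·990 + 2·45 (−7 from intervention) = -2821
  E = 90 + 3·33 + 5·990 − 5·(-2821) = 19244
ΔE = 19244 − 13409 = 5835; ΔJ = -2821 − (-1944) = -877
Score = (-2)·5835 + 2·(-877) = -13424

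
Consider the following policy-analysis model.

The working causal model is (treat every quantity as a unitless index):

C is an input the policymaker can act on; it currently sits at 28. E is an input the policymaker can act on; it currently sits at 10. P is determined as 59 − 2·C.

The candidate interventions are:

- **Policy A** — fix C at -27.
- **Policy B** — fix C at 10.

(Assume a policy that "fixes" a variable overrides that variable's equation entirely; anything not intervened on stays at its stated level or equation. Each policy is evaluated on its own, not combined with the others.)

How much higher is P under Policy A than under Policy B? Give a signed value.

74

Policy A (C := -27):
  C = -27
  P = 59 − 2·(-27) = 113
Policy B (C := 10):
  C = 10
  P = 59 − 2·10 = 39
P: 113 − 39 = 74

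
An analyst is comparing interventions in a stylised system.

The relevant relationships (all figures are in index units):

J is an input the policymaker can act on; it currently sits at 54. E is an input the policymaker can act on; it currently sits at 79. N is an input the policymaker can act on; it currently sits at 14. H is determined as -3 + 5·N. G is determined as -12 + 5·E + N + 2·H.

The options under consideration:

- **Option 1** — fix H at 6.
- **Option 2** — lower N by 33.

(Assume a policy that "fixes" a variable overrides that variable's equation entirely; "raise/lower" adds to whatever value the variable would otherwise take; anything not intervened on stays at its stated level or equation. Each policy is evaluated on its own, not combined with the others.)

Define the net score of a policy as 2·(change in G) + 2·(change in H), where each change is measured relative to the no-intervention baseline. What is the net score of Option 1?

-366

Baseline:
  E = 79
  N = 14
  H = -3 + 5·14 = 67
  G = -12 + 5·79 + 14 + 2·67 = 531
Option 1 (H := 6):
  E = 79
  N = 14
  H = 6
  G = -12 + 5·79 + 14 + 2·6 = 409
ΔG = 409 − 531 = -122; ΔH = 6 − 67 = -61
Score = 2·(-122) + 2·(-61) = -366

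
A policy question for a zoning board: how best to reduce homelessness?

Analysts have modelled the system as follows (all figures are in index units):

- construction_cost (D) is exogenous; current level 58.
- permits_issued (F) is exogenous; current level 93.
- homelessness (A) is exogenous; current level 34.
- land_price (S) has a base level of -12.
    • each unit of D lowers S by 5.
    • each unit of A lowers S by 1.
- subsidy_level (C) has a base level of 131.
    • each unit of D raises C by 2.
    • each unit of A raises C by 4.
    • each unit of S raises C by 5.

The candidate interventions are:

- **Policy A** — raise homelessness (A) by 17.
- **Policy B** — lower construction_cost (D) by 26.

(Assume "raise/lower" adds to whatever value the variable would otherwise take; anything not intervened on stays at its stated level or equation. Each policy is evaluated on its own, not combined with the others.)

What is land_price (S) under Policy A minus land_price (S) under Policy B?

Policy A (A + 17):
  D = 58
  A = 34 + 17 = 51
  S = -12 − 5·58 − 51 = -353
Policy B (D − 26):
  D = 58 − 26 = 32
  A = 34
  S = -12 − 5·32 − 34 = -206
S: -353 − (-206) = -147

-147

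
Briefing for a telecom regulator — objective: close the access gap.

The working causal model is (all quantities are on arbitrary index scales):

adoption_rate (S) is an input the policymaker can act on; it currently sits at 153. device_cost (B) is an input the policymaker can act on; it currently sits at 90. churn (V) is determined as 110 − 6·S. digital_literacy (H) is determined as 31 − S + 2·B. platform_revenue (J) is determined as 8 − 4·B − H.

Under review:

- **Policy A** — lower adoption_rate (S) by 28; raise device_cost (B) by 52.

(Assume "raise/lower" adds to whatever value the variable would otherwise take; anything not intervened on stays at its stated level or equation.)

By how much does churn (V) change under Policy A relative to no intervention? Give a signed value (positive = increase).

Baseline:
  S = 153
  V = 110 − 6·153 = -808
Policy A (S − 28, B + 52):
  S = 153 − 28 = 125
  V = 110 − 6·125 = -640
Change in V: -640 − (-808) = 168

168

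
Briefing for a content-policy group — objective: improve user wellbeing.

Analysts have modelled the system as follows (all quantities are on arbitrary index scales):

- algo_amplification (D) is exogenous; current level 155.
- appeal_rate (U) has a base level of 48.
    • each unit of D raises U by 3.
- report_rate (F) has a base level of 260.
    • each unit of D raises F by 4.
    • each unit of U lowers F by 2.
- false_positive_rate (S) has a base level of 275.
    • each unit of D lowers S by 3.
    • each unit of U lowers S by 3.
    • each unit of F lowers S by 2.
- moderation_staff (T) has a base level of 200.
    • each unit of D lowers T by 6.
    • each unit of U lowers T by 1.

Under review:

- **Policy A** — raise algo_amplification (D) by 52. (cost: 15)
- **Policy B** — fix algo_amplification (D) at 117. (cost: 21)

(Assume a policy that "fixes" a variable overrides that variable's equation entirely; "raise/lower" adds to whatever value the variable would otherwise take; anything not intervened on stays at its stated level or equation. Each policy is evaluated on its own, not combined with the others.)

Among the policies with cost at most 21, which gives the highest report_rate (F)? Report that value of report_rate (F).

-70

Policy A (D + 52):
  D = 155 + 52 = 207
  U = 48 + 3·207 = 669
  F = 260 + 4·207 − 2·669 = -250
Policy B (D := 117):
  D = 117
  U = 48 + 3·117 = 399
  F = 260 + 4·117 − 2·399 = -70
Comparing — Policy A: F=-250, Policy B: F=-70. Highest is -70 (Policy B).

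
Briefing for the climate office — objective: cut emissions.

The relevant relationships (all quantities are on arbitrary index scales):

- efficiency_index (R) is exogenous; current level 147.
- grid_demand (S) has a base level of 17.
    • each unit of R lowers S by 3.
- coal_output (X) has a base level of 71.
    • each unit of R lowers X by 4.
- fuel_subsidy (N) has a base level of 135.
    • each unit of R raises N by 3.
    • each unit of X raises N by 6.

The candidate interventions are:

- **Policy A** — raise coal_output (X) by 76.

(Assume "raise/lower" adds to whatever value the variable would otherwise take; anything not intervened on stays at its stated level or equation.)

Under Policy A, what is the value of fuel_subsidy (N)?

-2070

Policy A (X + 76):
  R = 147
  X = 71 − 4·147 (+76 from intervention) = -441
  N = 135 + 3·147 + 6·(-441) = -2070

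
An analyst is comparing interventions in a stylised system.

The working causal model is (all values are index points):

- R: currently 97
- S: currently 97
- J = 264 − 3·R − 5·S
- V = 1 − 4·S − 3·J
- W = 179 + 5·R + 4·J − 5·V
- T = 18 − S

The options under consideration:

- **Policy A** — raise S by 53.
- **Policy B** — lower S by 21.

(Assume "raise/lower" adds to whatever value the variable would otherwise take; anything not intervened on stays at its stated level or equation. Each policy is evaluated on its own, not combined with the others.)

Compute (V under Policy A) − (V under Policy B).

814

Policy A (S + 53):
  R = 97
  S = 97 + 53 = 150
  J = 264 − 3·97 − 5·150 = -777
  V = 1 − 4·150 − 3·(-777) = 1732
Policy B (S − 21):
  R = 97
  S = 97 − 21 = 76
  J = 264 − 3·97 − 5·76 = -407
  V = 1 − 4·76 − 3·(-407) = 918
V: 1732 − 918 = 814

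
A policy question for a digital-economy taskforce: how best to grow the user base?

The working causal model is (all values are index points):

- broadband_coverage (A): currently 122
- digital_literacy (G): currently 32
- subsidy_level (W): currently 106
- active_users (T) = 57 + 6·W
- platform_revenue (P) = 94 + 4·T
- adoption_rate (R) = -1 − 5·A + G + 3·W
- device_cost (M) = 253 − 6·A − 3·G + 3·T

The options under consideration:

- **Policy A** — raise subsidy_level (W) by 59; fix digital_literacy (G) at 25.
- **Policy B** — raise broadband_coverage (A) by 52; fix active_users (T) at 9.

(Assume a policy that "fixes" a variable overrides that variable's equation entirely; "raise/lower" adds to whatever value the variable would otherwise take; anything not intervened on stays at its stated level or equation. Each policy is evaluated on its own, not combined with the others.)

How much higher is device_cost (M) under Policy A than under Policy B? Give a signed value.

Policy A (W + 59, G := 25):
  A = 122
  G = 25
  W = 106 + 59 = 165
  T = 57 + 6·165 = 1047
  M = 253 − 6·122 − 3·25 + 3·1047 = 2587
Policy B (A + 52, T := 9):
  A = 122 + 52 = 174
  G = 32
  W = 106
  T = 9
  M = 253 − 6·174 − 3·32 + 3·9 = -860
M: 2587 − (-860) = 3447

3447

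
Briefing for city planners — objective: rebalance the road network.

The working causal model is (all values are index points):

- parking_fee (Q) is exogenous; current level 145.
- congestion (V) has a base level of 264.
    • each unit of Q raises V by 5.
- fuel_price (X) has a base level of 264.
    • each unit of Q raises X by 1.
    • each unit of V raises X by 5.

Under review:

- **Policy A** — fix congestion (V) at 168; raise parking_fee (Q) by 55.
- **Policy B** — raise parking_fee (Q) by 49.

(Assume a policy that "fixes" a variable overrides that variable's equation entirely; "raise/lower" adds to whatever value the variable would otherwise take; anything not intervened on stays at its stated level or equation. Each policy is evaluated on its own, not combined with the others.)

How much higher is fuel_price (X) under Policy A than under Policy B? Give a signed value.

-5324

Policy A (V := 168, Q + 55):
  Q = 145 + 55 = 200
  V = 168
  X = 264 + 200 + 5·168 = 1304
Policy B (Q + 49):
  Q = 145 + 49 = 194
  V = 264 + 5·194 = 1234
  X = 264 + 194 + 5·1234 = 6628
X: 1304 − 6628 = -5324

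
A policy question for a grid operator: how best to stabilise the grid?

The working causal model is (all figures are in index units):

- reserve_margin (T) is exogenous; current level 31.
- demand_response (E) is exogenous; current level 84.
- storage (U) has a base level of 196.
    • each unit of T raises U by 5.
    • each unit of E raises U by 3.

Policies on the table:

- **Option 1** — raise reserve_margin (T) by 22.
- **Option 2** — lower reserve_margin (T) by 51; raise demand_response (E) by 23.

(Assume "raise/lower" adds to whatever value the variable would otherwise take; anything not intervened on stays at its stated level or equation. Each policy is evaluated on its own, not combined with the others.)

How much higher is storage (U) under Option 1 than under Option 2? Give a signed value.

Option 1 (T + 22):
  T = 31 + 22 = 53
  E = 84
  U = 196 + 5·53 + 3·84 = 713
Option 2 (T − 51, E + 23):
  T = 31 − 51 = -20
  E = 84 + 23 = 107
  U = 196 + 5·(-20) + 3·107 = 417
U: 713 − 417 = 296

296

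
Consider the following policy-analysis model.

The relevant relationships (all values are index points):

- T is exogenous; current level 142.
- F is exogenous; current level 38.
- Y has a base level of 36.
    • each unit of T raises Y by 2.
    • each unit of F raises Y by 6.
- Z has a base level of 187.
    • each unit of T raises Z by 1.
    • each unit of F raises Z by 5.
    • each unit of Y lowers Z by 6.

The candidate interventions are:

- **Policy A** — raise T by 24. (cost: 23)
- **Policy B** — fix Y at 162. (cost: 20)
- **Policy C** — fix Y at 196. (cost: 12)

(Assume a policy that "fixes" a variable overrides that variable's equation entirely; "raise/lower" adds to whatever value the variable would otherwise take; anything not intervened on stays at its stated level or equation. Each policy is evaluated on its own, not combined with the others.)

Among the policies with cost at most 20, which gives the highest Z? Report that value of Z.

Policy B (Y := 162):
  T = 142
  F = 38
  Y = 162
  Z = 187 + 142 + 5·38 − 6·162 = -453
Policy C (Y := 196):
  T = 142
  F = 38
  Y = 196
  Z = 187 + 142 + 5·38 − 6·196 = -657
Comparing — Policy B: Z=-453, Policy C: Z=-657. Highest is -453 (Policy B).

-453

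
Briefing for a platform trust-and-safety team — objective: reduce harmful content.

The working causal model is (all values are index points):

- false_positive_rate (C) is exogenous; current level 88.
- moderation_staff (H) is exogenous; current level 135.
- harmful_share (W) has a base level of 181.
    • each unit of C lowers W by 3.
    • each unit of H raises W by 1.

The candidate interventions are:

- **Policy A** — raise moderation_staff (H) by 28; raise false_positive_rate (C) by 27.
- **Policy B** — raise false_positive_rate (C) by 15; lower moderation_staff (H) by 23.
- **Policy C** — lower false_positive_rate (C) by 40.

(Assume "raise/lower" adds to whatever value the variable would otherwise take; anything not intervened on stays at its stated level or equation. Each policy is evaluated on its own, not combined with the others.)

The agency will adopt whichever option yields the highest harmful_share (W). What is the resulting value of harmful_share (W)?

172

Policy A (H + 28, C + 27):
  C = 88 + 27 = 115
  H = 135 + 28 = 163
  W = 181 − 3·115 + 163 = -1
Policy B (C + 15, H − 23):
  C = 88 + 15 = 103
  H = 135 − 23 = 112
  W = 181 − 3·103 + 112 = -16
Policy C (C − 40):
  C = 88 − 40 = 48
  H = 135
  W = 181 − 3·48 + 135 = 172
Comparing — Policy A: W=-1, Policy B: W=-16, Policy C: W=172. Highest is 172 (Policy C).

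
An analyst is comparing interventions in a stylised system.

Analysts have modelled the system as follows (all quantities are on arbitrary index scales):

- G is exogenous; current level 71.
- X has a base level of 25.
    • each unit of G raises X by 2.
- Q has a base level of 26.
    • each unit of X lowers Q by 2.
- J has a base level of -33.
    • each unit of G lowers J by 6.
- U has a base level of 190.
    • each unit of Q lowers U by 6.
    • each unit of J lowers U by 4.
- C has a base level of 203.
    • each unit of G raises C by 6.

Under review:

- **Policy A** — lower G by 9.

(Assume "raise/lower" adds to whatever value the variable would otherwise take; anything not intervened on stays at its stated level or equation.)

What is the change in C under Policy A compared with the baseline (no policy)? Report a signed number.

Baseline:
  G = 71
  C = 203 + 6·71 = 629
Policy A (G − 9):
  G = 71 − 9 = 62
  C = 203 + 6·62 = 575
Change in C: 575 − 629 = -54

-54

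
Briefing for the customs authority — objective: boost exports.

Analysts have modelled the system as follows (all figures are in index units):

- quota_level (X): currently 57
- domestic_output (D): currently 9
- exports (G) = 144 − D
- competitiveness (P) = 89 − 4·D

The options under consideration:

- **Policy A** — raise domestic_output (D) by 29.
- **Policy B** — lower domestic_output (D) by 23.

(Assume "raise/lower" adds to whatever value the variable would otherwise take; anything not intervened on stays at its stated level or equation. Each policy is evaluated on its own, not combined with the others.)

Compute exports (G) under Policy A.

106

Policy A (D + 29):
  D = 9 + 29 = 38
  G = 144 − 38 = 106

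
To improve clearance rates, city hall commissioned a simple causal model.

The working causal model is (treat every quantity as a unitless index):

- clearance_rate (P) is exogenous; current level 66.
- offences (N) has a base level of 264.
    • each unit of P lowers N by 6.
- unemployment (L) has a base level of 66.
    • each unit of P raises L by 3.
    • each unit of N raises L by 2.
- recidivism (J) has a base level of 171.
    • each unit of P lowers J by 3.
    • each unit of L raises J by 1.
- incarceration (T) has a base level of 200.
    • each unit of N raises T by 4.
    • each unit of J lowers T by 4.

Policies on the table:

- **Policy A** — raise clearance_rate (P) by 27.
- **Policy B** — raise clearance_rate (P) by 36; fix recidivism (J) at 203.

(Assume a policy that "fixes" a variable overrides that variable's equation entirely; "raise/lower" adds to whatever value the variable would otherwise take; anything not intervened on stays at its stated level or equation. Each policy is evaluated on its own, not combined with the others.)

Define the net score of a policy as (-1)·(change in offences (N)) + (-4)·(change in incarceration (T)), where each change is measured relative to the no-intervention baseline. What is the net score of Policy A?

Baseline:
  P = 66
  N = 264 − 6·66 = -132
  L = 66 + 3·66 + 2·(-132) = 0
  J = 171 − 3·66 + 0 = -27
  T = 200 + 4·(-132) − 4·(-27) = -220
Policy A (P + 27):
  P = 66 + 27 = 93
  N = 264 − 6·93 = -294
  L = 66 + 3·93 + 2·(-294) = -243
  J = 171 − 3·93 + (-243) = -351
  T = 200 + 4·(-294) − 4·(-351) = 428
ΔN = -294 − (-132) = -162; ΔT = 428 − (-220) = 648
Score = (-1)·(-162) + (-4)·648 = -2430

-2430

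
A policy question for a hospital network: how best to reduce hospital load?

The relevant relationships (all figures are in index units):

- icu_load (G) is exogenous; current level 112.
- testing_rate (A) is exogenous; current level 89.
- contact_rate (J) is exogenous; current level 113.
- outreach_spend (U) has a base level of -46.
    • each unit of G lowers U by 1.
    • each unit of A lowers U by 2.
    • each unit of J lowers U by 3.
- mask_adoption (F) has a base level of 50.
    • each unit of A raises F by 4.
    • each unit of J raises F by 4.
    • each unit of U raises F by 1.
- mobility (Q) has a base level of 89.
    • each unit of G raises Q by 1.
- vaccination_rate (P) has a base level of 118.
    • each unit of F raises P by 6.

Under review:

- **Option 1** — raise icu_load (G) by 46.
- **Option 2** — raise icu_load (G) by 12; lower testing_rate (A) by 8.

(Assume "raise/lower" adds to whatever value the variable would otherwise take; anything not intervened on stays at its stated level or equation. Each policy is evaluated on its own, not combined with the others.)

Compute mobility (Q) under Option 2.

213

Option 2 (G + 12, A − 8):
  G = 112 + 12 = 124
  Q = 89 + 124 = 213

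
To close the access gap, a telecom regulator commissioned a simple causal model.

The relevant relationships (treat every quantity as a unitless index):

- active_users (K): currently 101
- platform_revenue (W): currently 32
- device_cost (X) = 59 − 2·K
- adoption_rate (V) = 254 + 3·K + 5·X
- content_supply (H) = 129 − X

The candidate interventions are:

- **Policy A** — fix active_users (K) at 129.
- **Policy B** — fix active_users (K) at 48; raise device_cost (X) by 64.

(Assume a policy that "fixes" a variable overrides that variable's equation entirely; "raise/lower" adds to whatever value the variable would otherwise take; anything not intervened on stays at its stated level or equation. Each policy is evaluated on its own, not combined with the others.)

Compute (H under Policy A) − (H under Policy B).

Policy A (K := 129):
  K = 129
  X = 59 − 2·129 = -199
  H = 129 − (-199) = 328
Policy B (K := 48, X + 64):
  K = 48
  X = 59 − 2·48 (+64 from intervention) = 27
  H = 129 − 27 = 102
H: 328 − 102 = 226

226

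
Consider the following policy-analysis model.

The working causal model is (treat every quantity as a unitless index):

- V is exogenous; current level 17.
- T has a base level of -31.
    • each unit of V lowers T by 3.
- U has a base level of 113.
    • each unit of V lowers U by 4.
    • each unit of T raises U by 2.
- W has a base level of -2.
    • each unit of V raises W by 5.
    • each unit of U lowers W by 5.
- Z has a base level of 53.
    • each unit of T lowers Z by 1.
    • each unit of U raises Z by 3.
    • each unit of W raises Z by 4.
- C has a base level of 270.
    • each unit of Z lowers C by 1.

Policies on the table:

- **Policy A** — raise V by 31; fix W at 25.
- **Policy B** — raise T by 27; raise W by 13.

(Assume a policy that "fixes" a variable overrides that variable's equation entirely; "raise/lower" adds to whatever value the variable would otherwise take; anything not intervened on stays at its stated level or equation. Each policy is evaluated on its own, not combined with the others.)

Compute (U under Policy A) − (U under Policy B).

-364

Policy A (V + 31, W := 25):
  V = 17 + 31 = 48
  T = -31 − 3·48 = -175
  U = 113 − 4·48 + 2·(-175) = -429
Policy B (T + 27, W + 13):
  V = 17
  T = -31 − 3·17 (+27 from intervention) = -55
  U = 113 − 4·17 + 2·(-55) = -65
U: -429 − (-65) = -364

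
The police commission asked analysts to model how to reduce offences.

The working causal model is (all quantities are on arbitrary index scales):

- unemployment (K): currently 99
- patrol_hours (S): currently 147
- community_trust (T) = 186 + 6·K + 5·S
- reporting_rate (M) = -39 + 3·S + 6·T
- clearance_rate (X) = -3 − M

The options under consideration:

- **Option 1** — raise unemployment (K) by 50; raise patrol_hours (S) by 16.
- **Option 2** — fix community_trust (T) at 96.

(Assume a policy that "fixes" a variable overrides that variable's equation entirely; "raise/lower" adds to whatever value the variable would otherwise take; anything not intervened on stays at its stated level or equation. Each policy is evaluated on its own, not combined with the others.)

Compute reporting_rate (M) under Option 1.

11820

Option 1 (K + 50, S + 16):
  K = 99 + 50 = 149
  S = 147 + 16 = 163
  T = 186 + 6·149 + 5·163 = 1895
  M = -39 + 3·163 + 6·1895 = 11820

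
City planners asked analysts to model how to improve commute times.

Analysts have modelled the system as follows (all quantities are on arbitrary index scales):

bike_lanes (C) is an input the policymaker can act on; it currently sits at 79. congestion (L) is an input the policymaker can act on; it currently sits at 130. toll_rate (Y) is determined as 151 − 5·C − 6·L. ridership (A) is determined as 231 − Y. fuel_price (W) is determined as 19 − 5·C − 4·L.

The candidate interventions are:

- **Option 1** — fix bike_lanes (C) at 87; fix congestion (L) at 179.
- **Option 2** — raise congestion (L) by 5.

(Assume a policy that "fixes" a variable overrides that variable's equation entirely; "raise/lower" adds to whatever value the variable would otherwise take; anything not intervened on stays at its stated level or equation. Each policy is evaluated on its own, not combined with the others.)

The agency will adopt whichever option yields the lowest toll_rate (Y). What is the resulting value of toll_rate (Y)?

Option 1 (C := 87, L := 179):
  C = 87
  L = 179
  Y = 151 − 5·87 − 6·179 = -1358
Option 2 (L + 5):
  C = 79
  L = 130 + 5 = 135
  Y = 151 − 5·79 − 6·135 = -1054
Comparing — Option 1: Y=-1358, Option 2: Y=-1054. Lowest is -1358 (Option 1).

-1358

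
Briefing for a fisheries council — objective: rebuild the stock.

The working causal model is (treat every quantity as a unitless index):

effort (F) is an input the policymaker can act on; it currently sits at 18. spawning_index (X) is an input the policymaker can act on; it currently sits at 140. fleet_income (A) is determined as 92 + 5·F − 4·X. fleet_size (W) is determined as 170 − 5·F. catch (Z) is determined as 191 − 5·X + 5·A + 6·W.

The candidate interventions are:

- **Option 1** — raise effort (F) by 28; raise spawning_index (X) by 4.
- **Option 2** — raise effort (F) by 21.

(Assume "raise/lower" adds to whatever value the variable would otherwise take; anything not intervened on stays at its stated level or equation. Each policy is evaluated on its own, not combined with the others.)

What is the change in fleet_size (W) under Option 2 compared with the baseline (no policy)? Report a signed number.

-105

Baseline:
  F = 18
  W = 170 − 5·18 = 80
Option 2 (F + 21):
  F = 18 + 21 = 39
  W = 170 − 5·39 = -25
Change in W: -25 − 80 = -105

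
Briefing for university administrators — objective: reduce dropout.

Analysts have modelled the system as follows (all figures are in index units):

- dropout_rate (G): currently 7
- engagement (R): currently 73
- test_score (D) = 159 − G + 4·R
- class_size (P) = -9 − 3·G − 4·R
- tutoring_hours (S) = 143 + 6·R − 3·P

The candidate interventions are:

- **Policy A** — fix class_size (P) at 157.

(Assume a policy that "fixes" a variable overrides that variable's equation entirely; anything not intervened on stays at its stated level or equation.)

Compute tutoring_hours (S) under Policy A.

110

Policy A (P := 157):
  G = 7
  R = 73
  P = 157
  S = 143 + 6·73 − 3·157 = 110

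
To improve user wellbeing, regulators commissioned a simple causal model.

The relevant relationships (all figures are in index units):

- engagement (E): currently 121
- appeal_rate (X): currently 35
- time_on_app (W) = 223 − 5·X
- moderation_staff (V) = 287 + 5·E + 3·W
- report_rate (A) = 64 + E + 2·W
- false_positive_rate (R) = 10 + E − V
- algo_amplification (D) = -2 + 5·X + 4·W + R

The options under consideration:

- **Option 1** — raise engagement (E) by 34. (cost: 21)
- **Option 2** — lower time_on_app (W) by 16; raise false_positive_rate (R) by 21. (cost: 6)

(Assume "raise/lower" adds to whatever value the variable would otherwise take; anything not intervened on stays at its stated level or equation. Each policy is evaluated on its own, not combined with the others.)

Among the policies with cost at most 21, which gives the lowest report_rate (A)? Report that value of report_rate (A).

Option 1 (E + 34):
  E = 121 + 34 = 155
  X = 35
  W = 223 − 5·35 = 48
  A = 64 + 155 + 2·48 = 315
Option 2 (W − 16, R + 21):
  E = 121
  X = 35
  W = 223 − 5·35 (−16 from intervention) = 32
  A = 64 + 121 + 2·32 = 249
Comparing — Option 1: A=315, Option 2: A=249. Lowest is 249 (Option 2).

249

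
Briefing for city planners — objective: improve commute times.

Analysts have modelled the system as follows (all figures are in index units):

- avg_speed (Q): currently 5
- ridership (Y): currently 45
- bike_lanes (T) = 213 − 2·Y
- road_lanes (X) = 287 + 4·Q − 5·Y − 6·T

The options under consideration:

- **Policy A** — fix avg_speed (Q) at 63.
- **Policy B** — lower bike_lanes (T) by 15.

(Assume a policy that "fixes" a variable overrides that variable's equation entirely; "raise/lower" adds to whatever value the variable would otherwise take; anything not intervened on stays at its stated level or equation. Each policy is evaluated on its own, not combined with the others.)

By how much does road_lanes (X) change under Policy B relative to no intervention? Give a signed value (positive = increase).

Baseline:
  Q = 5
  Y = 45
  T = 213 − 2·45 = 123
  X = 287 + 4·5 − 5·45 − 6·123 = -656
Policy B (T − 15):
  Q = 5
  Y = 45
  T = 213 − 2·45 (−15 from intervention) = 108
  X = 287 + 4·5 − 5·45 − 6·108 = -566
Change in X: -566 − (-656) = 90

90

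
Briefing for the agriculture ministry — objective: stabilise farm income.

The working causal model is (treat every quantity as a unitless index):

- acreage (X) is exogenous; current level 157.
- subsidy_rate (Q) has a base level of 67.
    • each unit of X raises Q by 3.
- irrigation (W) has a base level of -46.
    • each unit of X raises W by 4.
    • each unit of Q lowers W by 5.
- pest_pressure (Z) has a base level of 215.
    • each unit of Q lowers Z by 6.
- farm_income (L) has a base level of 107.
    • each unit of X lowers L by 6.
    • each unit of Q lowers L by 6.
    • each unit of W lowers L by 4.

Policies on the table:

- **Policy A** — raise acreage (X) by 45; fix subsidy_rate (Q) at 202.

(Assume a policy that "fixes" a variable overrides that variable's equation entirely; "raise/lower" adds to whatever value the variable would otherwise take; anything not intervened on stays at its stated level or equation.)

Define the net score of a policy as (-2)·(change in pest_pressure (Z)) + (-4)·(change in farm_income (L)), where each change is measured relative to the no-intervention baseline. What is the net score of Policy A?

Baseline:
  X = 157
  Q = 67 + 3·157 = 538
  W = -46 + 4·157 − 5·538 = -2108
  Z = 215 − 6·538 = -3013
  L = 107 − 6·157 − 6·538 − 4·(-2108) = 4369
Policy A (X + 45, Q := 202):
  X = 157 + 45 = 202
  Q = 202
  W = -46 + 4·202 − 5·202 = -248
  Z = 215 − 6·202 = -997
  L = 107 − 6·202 − 6·202 − 4·(-248) = -1325
ΔZ = -997 − (-3013) = 2016; ΔL = -1325 − 4369 = -5694
Score = (-2)·2016 + (-4)·(-5694) = 18744

18744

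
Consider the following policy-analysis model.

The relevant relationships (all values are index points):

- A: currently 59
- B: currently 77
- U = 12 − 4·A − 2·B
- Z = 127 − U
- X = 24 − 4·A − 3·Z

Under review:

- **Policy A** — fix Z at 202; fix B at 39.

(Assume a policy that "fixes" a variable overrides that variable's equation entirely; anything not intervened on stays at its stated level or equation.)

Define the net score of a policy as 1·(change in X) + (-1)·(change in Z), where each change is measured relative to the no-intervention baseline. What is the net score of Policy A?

Baseline:
  A = 59
  B = 77
  U = 12 − 4·59 − 2·77 = -378
  Z = 127 − (-378) = 505
  X = 24 − 4·59 − 3·505 = -1727
Policy A (Z := 202, B := 39):
  A = 59
  B = 39
  U = 12 − 4·59 − 2·39 = -302
  Z = 202
  X = 24 − 4·59 − 3·202 = -818
ΔX = -818 − (-1727) = 909; ΔZ = 202 − 505 = -303
Score = 1·909 + (-1)·(-303) = 1212

1212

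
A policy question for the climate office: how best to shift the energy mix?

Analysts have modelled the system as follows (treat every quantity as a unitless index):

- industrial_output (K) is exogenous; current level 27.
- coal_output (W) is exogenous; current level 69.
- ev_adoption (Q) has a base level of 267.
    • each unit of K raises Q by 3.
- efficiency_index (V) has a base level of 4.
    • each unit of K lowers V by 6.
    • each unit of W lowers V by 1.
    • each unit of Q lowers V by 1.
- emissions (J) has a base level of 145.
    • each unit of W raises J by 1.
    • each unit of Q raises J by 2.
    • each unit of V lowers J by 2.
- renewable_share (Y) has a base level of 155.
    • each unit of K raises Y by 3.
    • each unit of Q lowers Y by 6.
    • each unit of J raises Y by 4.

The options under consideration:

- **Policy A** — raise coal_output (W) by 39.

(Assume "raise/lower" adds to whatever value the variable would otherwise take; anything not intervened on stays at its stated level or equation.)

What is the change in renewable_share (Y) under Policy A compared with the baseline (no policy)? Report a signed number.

468

Baseline:
  K = 27
  W = 69
  Q = 267 + 3·27 = 348
  V = 4 − 6·27 − 69 − 348 = -575
  J = 145 + 69 + 2·348 − 2·(-575) = 2060
  Y = 155 + 3·27 − 6·348 + 4·2060 = 6388
Policy A (W + 39):
  K = 27
  W = 69 + 39 = 108
  Q = 267 + 3·27 = 348
  V = 4 − 6·27 − 108 − 348 = -614
  J = 145 + 108 + 2·348 − 2·(-614) = 2177
  Y = 155 + 3·27 − 6·348 + 4·2177 = 6856
Change in Y: 6856 − 6388 = 468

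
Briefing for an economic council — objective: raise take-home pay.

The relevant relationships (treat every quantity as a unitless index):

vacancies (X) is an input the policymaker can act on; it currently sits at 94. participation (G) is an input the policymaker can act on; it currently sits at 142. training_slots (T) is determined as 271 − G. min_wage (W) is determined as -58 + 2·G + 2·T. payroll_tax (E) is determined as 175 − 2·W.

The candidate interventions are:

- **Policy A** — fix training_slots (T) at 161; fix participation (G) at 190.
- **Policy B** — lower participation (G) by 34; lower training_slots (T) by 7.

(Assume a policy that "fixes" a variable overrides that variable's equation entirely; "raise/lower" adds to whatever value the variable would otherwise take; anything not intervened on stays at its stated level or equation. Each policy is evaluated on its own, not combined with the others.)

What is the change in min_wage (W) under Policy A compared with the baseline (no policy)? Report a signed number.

160

Baseline:
  G = 142
  T = 271 − 142 = 129
  W = -58 + 2·142 + 2·129 = 484
Policy A (T := 161, G := 190):
  G = 190
  T = 161
  W = -58 + 2·190 + 2·161 = 644
Change in W: 644 − 484 = 160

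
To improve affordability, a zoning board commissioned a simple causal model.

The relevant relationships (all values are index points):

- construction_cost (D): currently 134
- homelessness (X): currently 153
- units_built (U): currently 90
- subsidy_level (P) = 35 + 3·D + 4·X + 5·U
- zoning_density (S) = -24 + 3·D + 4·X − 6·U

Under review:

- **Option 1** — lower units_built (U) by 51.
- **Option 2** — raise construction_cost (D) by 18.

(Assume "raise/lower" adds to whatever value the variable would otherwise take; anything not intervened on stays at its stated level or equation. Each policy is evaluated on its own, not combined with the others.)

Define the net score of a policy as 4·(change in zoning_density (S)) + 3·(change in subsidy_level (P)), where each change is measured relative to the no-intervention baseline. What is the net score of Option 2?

378

Baseline:
  D = 134
  X = 153
  U = 90
  P = 35 + 3·134 + 4·153 + 5·90 = 1499
  S = -24 + 3·134 + 4·153 − 6·90 = 450
Option 2 (D + 18):
  D = 134 + 18 = 152
  X = 153
  U = 90
  P = 35 + 3·152 + 4·153 + 5·90 = 1553
  S = -24 + 3·152 + 4·153 − 6·90 = 504
ΔS = 504 − 450 = 54; ΔP = 1553 − 1499 = 54
Score = 4·54 + 3·54 = 378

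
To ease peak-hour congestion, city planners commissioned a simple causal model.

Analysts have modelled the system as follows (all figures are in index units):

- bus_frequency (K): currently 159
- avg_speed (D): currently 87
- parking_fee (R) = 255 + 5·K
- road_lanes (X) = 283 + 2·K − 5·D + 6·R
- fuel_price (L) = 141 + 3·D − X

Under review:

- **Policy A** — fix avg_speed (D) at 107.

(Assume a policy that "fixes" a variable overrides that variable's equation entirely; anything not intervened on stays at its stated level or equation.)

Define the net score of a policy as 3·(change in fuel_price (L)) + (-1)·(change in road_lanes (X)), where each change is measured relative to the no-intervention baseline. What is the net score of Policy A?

580

Baseline:
  K = 159
  D = 87
  R = 255 + 5·159 = 1050
  X = 283 + 2·159 − 5·87 + 6·1050 = 6466
  L = 141 + 3·87 − 6466 = -6064
Policy A (D := 107):
  K = 159
  D = 107
  R = 255 + 5·159 = 1050
  X = 283 + 2·159 − 5·107 + 6·1050 = 6366
  L = 141 + 3·107 − 6366 = -5904
ΔL = -5904 − (-6064) = 160; ΔX = 6366 − 6466 = -100
Score = 3·160 + (-1)·(-100) = 580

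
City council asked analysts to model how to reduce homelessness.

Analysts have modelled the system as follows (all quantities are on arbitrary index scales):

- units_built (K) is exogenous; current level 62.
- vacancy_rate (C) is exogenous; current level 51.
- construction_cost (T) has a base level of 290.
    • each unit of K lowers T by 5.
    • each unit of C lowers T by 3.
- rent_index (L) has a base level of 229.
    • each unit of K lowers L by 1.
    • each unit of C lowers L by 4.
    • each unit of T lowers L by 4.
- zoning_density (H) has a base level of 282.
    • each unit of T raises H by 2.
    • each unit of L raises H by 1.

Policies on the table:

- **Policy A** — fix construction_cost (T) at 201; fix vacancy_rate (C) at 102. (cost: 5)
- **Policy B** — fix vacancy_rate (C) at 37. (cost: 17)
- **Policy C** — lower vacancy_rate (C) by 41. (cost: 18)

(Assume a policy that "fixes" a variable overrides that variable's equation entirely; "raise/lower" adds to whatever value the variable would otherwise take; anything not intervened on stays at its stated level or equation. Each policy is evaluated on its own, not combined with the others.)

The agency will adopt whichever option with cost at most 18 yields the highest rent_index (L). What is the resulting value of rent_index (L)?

543

Policy A (T := 201, C := 102):
  K = 62
  C = 102
  T = 201
  L = 229 − 62 − 4·102 − 4·201 = -1045
Policy B (C := 37):
  K = 62
  C = 37
  T = 290 − 5·62 − 3·37 = -131
  L = 229 − 62 − 4·37 − 4·(-131) = 543
Policy C (C − 41):
  K = 62
  C = 51 − 41 = 10
  T = 290 − 5·62 − 3·10 = -50
  L = 229 − 62 − 4·10 − 4·(-50) = 327
Comparing — Policy A: L=-1045, Policy B: L=543, Policy C: L=327. Highest is 543 (Policy B).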